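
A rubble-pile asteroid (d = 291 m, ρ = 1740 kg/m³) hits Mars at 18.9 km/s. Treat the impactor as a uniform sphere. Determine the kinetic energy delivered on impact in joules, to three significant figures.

v = 18900 m/s.
Mass m = (π/6) ρ d³ = (π/6) × 1740 × (291)³ = 2.245 × 10^10 kg
E = ½ m v² = 0.5 × 2.245 × 10^10 × (18900)² = 4.010 × 10^18 J

E ≈ 4.01 × 10^18 J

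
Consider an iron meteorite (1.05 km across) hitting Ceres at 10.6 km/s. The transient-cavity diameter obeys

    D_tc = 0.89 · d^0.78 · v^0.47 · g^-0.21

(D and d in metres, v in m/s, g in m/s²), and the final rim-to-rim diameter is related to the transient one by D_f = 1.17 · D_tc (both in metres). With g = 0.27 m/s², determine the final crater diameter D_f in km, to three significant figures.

In SI: d = 1050 m, v = 10600 m/s.
d^0.78 = 1050^0.78 = 227.3
v^0.47 = 10600^0.47 = 77.96
g^-0.21 = 0.27^-0.21 = 1.316
D_tc = 0.89 × 227.3 × 77.96 × 1.316 = 20750 m
D_f = 1.17 × 20750 = 24278 m
     = 24.28 km

D_f ≈ 24.3 km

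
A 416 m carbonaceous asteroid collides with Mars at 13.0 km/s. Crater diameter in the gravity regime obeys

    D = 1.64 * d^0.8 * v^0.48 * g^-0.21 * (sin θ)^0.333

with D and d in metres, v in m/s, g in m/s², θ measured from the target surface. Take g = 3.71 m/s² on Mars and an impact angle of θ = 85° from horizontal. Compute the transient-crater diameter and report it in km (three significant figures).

D ≈ 14.6 km

In SI units: v = 13000 m/s.
d^0.8 = 416^0.8 = 124.5
v^0.48 = 13000^0.48 = 94.34
g^-0.21 = 3.71^-0.21 = 0.7593
(sin 85°)^0.333 = 0.9962^0.333 = 0.9987
D = 1.64 × 124.5 × 94.34 × 0.7593 × 0.9987 = 14607 m
   = 14.61 km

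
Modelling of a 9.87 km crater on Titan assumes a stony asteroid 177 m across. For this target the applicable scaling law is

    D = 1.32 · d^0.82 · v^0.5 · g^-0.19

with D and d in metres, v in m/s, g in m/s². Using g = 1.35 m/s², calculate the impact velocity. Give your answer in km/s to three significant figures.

Rearranging for v: v = [D / (1.32 · 177^0.82 · 1.35^-0.19)]^(1/0.5).
D = 9870 m.
177^0.82 = 69.72
1.35^-0.19 = 0.9446
Denominator = 1.32 × 69.72 × 0.9446 = 86.93
D / 86.93 = 9870 / 86.93 = 113.5
v = 113.5^(1/0.5) = 113.5^2 = 12882 m/s

v ≈ 12.9 km/s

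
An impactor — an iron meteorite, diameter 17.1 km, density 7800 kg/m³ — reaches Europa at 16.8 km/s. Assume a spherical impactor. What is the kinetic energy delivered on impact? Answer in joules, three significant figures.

d = 17100 m; v = 16800 m/s.
Mass m = (π/6) ρ d³ = (π/6) × 7800 × (17100)³ = 2.042 × 10^16 kg
E = ½ m v² = 0.5 × 2.042 × 10^16 × (16800)² = 2.882 × 10^24 J

E ≈ 2.88 × 10^24 J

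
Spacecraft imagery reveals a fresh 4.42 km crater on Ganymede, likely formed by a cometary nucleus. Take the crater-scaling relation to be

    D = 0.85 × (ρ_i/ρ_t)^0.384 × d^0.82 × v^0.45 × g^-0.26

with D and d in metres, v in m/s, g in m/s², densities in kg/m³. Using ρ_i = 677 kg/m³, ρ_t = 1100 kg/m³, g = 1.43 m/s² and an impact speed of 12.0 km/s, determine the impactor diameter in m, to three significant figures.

d ≈ 276 m

Rearranging for d: d = [D / (0.85 · (677/1100)^0.384 · 12000^0.45 · 1.43^-0.26)]^(1/0.82).
D = 4420 m.
(677/1100)^0.384 = 0.8299
12000^0.45 = 68.49
1.43^-0.26 = 0.9112
Denominator = 0.85 × 0.8299 × 68.49 × 0.9112 = 44.02
D / 44.02 = 4420 / 44.02 = 100.4
d = 100.4^(1/0.82) = 100.4^1.2195 = 276.1 m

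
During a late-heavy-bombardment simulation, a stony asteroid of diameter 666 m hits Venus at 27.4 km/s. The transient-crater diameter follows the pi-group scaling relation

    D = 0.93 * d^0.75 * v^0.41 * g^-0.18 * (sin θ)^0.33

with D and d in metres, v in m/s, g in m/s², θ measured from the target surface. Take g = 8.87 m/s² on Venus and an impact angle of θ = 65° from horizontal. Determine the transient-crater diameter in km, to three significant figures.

In SI units: v = 27400 m/s.
d^0.75 = 666^0.75 = 131.1
v^0.41 = 27400^0.41 = 65.99
g^-0.18 = 8.87^-0.18 = 0.6751
(sin 65°)^0.33 = 0.9063^0.33 = 0.9681
D = 0.93 × 131.1 × 65.99 × 0.6751 × 0.9681 = 5258 m
   = 5.258 km

D ≈ 5.26 km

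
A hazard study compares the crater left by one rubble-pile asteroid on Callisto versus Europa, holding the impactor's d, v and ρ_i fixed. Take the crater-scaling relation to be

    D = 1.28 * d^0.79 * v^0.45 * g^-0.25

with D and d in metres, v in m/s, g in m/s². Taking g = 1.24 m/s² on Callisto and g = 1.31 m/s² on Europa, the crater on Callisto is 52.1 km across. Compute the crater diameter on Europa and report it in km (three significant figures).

All impactor-dependent factors cancel in the ratio, leaving D_Europa/D_Callisto = (g_Europa/g_Callisto)^-0.25.
(1.31/1.24)^-0.25 = 1.056^-0.25 = 0.9865
D_Europa = 0.9865 × 52.1 km = 51.4 km

D ≈ 51.4 km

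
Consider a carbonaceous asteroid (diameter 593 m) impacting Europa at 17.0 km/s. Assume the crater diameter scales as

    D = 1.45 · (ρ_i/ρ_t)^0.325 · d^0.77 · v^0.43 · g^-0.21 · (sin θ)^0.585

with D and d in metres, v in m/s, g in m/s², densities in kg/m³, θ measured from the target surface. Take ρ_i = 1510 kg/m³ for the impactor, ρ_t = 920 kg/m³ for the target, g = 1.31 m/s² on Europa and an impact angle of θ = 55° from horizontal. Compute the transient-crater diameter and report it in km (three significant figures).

In SI units: v = 17000 m/s.
(ρ_i/ρ_t)^0.325 = (1510/920)^0.325 = 1.175
d^0.77 = 593^0.77 = 136.5
v^0.43 = 17000^0.43 = 65.93
g^-0.21 = 1.31^-0.21 = 0.9449
(sin 55°)^0.585 = 0.8192^0.585 = 0.8899
D = 1.45 × 1.175 × 136.5 × 65.93 × 0.9449 × 0.8899 = 12893 m
   = 12.89 km

D ≈ 12.9 km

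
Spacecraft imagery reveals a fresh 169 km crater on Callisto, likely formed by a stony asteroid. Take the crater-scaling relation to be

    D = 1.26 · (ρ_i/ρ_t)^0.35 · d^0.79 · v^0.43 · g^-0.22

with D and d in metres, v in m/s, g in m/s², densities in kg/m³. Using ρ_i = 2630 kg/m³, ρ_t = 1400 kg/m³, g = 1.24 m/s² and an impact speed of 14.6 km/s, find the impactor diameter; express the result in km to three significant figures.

d ≈ 13.4 km

Rearranging for d: d = [D / (1.26 · (2630/1400)^0.35 · 14600^0.43 · 1.24^-0.22)]^(1/0.79).
D = 169000 m.
(2630/1400)^0.35 = 1.247
14600^0.43 = 61.75
1.24^-0.22 = 0.9538
Denominator = 1.26 × 1.247 × 61.75 × 0.9538 = 92.54
D / 92.54 = 169000 / 92.54 = 1826
d = 1826^(1/0.79) = 1826^1.2658 = 13440 m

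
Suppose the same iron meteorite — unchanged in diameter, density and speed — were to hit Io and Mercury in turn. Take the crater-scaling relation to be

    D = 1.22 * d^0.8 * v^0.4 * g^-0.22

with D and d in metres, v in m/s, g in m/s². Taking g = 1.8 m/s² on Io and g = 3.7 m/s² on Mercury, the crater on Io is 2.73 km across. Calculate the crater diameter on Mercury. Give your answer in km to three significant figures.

D ≈ 2.33 km

All impactor-dependent factors cancel in the ratio, leaving D_Mercury/D_Io = (g_Mercury/g_Io)^-0.22.
(3.7/1.8)^-0.22 = 2.056^-0.22 = 0.8534
D_Mercury = 0.8534 × 2.73 km = 2.33 km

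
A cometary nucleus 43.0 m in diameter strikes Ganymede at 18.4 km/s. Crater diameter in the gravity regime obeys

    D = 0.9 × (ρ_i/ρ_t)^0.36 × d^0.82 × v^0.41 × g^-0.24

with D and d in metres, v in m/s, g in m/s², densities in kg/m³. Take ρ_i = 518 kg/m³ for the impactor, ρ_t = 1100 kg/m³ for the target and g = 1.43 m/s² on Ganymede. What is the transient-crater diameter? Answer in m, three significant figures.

D ≈ 771 m

In SI units: v = 18400 m/s.
(ρ_i/ρ_t)^0.36 = (518/1100)^0.36 = 0.7625
d^0.82 = 43^0.82 = 21.85
v^0.41 = 18400^0.41 = 56.05
g^-0.24 = 1.43^-0.24 = 0.9177
D = 0.9 × 0.7625 × 21.85 × 56.05 × 0.9177 = 771.3 m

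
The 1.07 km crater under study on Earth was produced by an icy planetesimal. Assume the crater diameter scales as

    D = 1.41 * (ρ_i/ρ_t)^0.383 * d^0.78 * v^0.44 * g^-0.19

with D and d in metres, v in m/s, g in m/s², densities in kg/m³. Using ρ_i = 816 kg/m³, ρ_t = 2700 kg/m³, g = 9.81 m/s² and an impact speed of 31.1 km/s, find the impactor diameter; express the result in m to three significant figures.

d ≈ 45.2 m

Rearranging for d: d = [D / (1.41 · (816/2700)^0.383 · 31100^0.44 · 9.81^-0.19)]^(1/0.78).
D = 1070 m.
(816/2700)^0.383 = 0.6324
31100^0.44 = 94.80
9.81^-0.19 = 0.6480
Denominator = 1.41 × 0.6324 × 94.80 × 0.6480 = 54.78
D / 54.78 = 1070 / 54.78 = 19.53
d = 19.53^(1/0.78) = 19.53^1.2821 = 45.17 m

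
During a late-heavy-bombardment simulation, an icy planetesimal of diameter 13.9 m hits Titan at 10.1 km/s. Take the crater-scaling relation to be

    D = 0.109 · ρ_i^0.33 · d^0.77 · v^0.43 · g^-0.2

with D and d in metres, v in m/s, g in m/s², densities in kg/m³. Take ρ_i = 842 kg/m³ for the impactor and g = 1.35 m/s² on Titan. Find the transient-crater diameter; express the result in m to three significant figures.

In SI units: v = 10100 m/s.
ρ_i^0.33 = 842^0.33 = 9.233
d^0.77 = 13.9^0.77 = 7.588
v^0.43 = 10100^0.43 = 52.71
g^-0.2 = 1.35^-0.2 = 0.9417
D = 0.109 × 9.233 × 7.588 × 52.71 × 0.9417 = 379.1 m

D ≈ 379 m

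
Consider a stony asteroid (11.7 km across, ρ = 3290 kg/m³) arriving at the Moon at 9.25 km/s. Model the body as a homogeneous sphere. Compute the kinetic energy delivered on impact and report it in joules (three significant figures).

d = 11700 m; v = 9250 m/s.
Mass m = (π/6) ρ d³ = (π/6) × 3290 × (11700)³ = 2.759 × 10^15 kg
E = ½ m v² = 0.5 × 2.759 × 10^15 × (9250)² = 1.180 × 10^23 J

E ≈ 1.18 × 10^23 J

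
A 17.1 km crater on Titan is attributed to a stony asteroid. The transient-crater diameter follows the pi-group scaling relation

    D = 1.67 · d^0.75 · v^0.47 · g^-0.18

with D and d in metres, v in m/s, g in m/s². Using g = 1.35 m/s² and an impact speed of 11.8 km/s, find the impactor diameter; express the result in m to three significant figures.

Rearranging for d: d = [D / (1.67 · 11800^0.47 · 1.35^-0.18)]^(1/0.75).
D = 17100 m.
11800^0.47 = 81.99
1.35^-0.18 = 0.9474
Denominator = 1.67 × 81.99 × 0.9474 = 129.7
D / 129.7 = 17100 / 129.7 = 131.8
d = 131.8^(1/0.75) = 131.8^1.3333 = 670.6 m

d ≈ 671 m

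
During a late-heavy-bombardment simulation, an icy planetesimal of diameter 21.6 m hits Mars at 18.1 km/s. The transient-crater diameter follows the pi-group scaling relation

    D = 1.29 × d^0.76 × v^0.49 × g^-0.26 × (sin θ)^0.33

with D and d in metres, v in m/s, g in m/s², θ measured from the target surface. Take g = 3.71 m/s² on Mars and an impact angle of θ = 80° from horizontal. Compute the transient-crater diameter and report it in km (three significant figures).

D ≈ 1.15 km

In SI units: v = 18100 m/s.
d^0.76 = 21.6^0.76 = 10.33
v^0.49 = 18100^0.49 = 122.0
g^-0.26 = 3.71^-0.26 = 0.7112
(sin 80°)^0.33 = 0.9848^0.33 = 0.9950
D = 1.29 × 10.33 × 122.0 × 0.7112 × 0.9950 = 1150 m
   = 1.150 km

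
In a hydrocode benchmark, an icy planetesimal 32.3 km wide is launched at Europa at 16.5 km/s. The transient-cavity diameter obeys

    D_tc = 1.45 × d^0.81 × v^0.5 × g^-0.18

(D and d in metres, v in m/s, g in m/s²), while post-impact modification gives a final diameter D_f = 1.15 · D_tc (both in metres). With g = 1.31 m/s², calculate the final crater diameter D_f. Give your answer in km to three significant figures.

D_f ≈ 917 km

In SI: d = 32300 m, v = 16500 m/s.
d^0.81 = 32300^0.81 = 4492
v^0.5 = 16500^0.5 = 128.5
g^-0.18 = 1.31^-0.18 = 0.9526
D_tc = 1.45 × 4492 × 128.5 × 0.9526 = 7.973 × 10^5 m
D_f = 1.15 × 7.973 × 10^5 = 9.169 × 10^5 m
     = 916.9 km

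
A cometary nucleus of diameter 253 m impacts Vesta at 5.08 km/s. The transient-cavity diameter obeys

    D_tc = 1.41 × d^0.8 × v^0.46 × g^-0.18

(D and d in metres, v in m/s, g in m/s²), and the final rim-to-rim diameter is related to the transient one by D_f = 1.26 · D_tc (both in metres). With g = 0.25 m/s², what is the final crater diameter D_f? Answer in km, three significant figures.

D_f ≈ 9.66 km

v = 5080 m/s.
d^0.8 = 253^0.8 = 83.66
v^0.46 = 5080^0.46 = 50.66
g^-0.18 = 0.25^-0.18 = 1.283
D_tc = 1.41 × 83.66 × 50.66 × 1.283 = 7667 m
D_f = 1.26 × 7667 = 9660 m
     = 9.660 km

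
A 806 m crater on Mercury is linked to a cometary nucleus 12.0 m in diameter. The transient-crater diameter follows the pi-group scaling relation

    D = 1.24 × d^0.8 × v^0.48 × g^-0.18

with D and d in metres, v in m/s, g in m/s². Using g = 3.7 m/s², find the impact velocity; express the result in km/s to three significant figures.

Rearranging for v: v = [D / (1.24 · 12^0.8 · 3.7^-0.18)]^(1/0.48).
12^0.8 = 7.300
3.7^-0.18 = 0.7902
Denominator = 1.24 × 7.300 × 0.7902 = 7.153
D / 7.153 = 806 / 7.153 = 112.7
v = 112.7^(1/0.48) = 112.7^2.0833 = 18827 m/s

v ≈ 18.8 km/s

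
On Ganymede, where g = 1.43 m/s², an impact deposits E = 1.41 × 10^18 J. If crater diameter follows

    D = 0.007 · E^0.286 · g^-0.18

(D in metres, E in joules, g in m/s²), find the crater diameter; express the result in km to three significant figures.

D ≈ 1.02 km

E^0.286 = (1.41 × 10^18)^0.286 = 1.551 × 10^5
g^-0.18 = 1.43^-0.18 = 0.9376
D = 0.007 × 1.551 × 10^5 × 0.9376 = 1018 m
   = 1.018 km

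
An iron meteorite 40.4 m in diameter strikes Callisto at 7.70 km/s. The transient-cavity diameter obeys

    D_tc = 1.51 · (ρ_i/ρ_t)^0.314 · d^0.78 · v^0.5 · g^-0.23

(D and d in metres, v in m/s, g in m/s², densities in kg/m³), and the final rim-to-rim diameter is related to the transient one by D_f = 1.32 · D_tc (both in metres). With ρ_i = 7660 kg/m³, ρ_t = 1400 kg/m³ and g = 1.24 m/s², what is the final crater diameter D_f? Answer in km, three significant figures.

v = 7700 m/s.
(ρ_i/ρ_t)^0.314 = (7660/1400)^0.314 = 1.705
d^0.78 = 40.4^0.78 = 17.91
v^0.5 = 7700^0.5 = 87.75
g^-0.23 = 1.24^-0.23 = 0.9517
D_tc = 1.51 × 1.705 × 17.91 × 87.75 × 0.9517 = 3851 m
D_f = 1.32 × 3851 = 5083 m
     = 5.083 km

D_f ≈ 5.08 km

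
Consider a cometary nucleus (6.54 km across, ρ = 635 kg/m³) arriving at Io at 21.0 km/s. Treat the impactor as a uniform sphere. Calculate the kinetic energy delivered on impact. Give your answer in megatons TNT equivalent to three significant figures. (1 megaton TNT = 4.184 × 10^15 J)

d = 6540 m; v = 21000 m/s.
Mass m = (π/6) ρ d³ = (π/6) × 635 × (6540)³ = 9.300 × 10^13 kg
E = ½ m v² = 0.5 × 9.300 × 10^13 × (21000)² = 2.051 × 10^22 J
   = 2.051 × 10^22 / 4.184×10^15 = 4.902 × 10^6 Mt

E ≈ 4.90 × 10^6 Mt TNT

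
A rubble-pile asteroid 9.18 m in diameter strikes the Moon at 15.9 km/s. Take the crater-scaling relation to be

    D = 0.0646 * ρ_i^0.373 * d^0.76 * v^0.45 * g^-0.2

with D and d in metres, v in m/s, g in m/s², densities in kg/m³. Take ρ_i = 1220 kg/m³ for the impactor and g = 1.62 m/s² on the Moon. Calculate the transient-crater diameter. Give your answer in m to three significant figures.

D ≈ 348 m

In SI units: v = 15900 m/s.
ρ_i^0.373 = 1220^0.373 = 14.16
d^0.76 = 9.18^0.76 = 5.392
v^0.45 = 15900^0.45 = 77.74
g^-0.2 = 1.62^-0.2 = 0.9080
D = 0.0646 × 14.16 × 5.392 × 77.74 × 0.9080 = 348.2 m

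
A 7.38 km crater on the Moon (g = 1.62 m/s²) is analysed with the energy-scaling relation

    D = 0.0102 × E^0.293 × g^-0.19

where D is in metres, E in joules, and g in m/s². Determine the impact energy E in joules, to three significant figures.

Rearranging: E = [D / (0.0102 · g^-0.19)]^(1/0.293).
D = 7380 m.
g^-0.19 = 1.62^-0.19 = 0.9124
D / (0.0102 × 0.9124) = 7380 / (9.306 × 10^-3) = 7.930 × 10^5
E = (7.930 × 10^5)^3.413 = 1.362 × 10^20 J

E ≈ 1.36 × 10^20 J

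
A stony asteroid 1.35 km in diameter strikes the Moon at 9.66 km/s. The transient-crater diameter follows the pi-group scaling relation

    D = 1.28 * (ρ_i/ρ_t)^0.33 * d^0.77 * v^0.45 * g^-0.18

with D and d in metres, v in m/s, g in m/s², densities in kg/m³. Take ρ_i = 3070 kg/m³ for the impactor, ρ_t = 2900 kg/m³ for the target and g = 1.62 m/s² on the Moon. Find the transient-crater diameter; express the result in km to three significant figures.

D ≈ 19.1 km

In SI units: d = 1350 m, v = 9660 m/s.
(ρ_i/ρ_t)^0.33 = (3070/2900)^0.33 = 1.019
d^0.77 = 1350^0.77 = 257.3
v^0.45 = 9660^0.45 = 62.12
g^-0.18 = 1.62^-0.18 = 0.9168
D = 1.28 × 1.019 × 257.3 × 62.12 × 0.9168 = 19113 m
   = 19.11 km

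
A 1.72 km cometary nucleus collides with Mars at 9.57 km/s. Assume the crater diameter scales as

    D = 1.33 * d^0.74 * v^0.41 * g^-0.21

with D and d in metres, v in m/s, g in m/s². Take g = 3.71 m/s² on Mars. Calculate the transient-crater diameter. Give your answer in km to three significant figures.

In SI units: d = 1720 m, v = 9570 m/s.
d^0.74 = 1720^0.74 = 247.9
v^0.41 = 9570^0.41 = 42.87
g^-0.21 = 3.71^-0.21 = 0.7593
D = 1.33 × 247.9 × 42.87 × 0.7593 = 10732 m
   = 10.73 km

D ≈ 10.7 km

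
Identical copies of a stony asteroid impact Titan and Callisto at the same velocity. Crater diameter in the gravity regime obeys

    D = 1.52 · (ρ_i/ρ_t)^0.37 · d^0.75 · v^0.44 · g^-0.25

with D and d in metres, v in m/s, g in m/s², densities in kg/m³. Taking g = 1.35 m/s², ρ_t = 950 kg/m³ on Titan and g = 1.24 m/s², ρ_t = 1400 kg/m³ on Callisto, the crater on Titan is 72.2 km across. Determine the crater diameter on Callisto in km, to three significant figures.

The impactor-only factors (d, v, ρ_i) cancel in the ratio, leaving D_Callisto/D_Titan = (g_Callisto/g_Titan)^-0.25 · (ρ_t,Titan/ρ_t,Callisto)^0.37.
(1.24/1.35)^-0.25 = 0.9185^-0.25 = 1.021
(950/1400)^0.37 = 0.6786^0.37 = 0.8664
Ratio = 1.021 × 0.8664 = 0.8846
D_Callisto = 0.8846 × 72.2 km = 63.9 km

D ≈ 63.9 km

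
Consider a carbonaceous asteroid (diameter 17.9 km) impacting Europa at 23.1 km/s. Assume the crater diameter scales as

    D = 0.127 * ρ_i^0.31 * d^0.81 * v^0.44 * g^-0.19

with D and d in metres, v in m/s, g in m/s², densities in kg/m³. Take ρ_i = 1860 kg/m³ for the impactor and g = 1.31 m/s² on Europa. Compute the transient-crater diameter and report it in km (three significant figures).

In SI units: d = 17900 m, v = 23100 m/s.
ρ_i^0.31 = 1860^0.31 = 10.32
d^0.81 = 17900^0.81 = 2785
v^0.44 = 23100^0.44 = 83.17
g^-0.19 = 1.31^-0.19 = 0.9500
D = 0.127 × 10.32 × 2785 × 83.17 × 0.9500 = 2.884 × 10^5 m
   = 288.4 km

D ≈ 288 km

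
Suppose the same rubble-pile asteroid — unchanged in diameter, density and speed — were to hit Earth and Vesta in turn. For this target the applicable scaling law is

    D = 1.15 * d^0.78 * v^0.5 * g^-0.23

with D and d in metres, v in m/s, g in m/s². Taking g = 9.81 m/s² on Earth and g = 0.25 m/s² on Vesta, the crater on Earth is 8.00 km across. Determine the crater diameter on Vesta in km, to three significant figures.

D ≈ 18.6 km

All impactor-dependent factors cancel in the ratio, leaving D_Vesta/D_Earth = (g_Vesta/g_Earth)^-0.23.
(0.25/9.81)^-0.23 = 0.02548^-0.23 = 2.326
D_Vesta = 2.326 × 8.00 km = 18.6 km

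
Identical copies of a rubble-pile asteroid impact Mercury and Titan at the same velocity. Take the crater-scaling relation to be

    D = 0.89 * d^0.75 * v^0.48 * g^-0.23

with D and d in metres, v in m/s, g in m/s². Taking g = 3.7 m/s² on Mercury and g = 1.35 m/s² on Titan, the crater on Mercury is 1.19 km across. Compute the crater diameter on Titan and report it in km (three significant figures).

D ≈ 1.50 km

All impactor-dependent factors cancel in the ratio, leaving D_Titan/D_Mercury = (g_Titan/g_Mercury)^-0.23.
(1.35/3.7)^-0.23 = 0.3649^-0.23 = 1.261
D_Titan = 1.261 × 1.19 km = 1.50 km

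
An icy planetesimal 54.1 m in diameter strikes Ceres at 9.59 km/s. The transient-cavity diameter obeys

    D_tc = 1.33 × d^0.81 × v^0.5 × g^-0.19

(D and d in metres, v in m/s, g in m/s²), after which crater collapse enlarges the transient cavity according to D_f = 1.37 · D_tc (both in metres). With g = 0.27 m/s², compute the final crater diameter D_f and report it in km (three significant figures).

D_f ≈ 5.80 km

v = 9590 m/s.
d^0.81 = 54.1^0.81 = 25.34
v^0.5 = 9590^0.5 = 97.93
g^-0.19 = 0.27^-0.19 = 1.282
D_tc = 1.33 × 25.34 × 97.93 × 1.282 = 4231 m
D_f = 1.37 × 4231 = 5796 m
     = 5.796 km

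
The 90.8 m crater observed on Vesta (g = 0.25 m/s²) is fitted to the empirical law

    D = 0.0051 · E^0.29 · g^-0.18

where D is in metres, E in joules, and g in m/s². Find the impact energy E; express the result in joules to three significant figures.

E ≈ 1.92 × 10^14 J

Rearranging: E = [D / (0.0051 · g^-0.18)]^(1/0.29).
g^-0.18 = 0.25^-0.18 = 1.283
D / (0.0051 × 1.283) = 90.8 / (6.543 × 10^-3) = 1.388 × 10^4
E = (1.388 × 10^4)^3.4483 = 1.924 × 10^14 J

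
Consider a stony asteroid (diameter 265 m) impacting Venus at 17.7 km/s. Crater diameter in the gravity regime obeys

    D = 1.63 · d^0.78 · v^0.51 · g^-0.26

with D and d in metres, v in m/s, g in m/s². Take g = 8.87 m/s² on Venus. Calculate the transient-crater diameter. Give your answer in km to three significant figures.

In SI units: v = 17700 m/s.
d^0.78 = 265^0.78 = 77.65
v^0.51 = 17700^0.51 = 146.7
g^-0.26 = 8.87^-0.26 = 0.5669
D = 1.63 × 77.65 × 146.7 × 0.5669 = 10526 m
   = 10.53 km

D ≈ 10.5 km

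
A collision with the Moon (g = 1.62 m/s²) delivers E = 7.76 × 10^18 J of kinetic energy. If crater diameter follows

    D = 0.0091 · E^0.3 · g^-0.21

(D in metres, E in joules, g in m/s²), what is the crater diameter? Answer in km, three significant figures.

D ≈ 3.82 km

E^0.3 = (7.76 × 10^18)^0.3 = 4.645 × 10^5
g^-0.21 = 1.62^-0.21 = 0.9037
D = 0.0091 × 4.645 × 10^5 × 0.9037 = 3820 m
   = 3.820 km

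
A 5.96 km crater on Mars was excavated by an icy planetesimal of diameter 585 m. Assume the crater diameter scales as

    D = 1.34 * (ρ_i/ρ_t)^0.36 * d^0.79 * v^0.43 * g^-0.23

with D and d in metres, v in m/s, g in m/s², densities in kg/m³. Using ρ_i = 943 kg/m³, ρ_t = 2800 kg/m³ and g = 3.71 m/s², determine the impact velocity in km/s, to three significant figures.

Rearranging for v: v = [D / (1.34 · (943/2800)^0.36 · 585^0.79 · 3.71^-0.23)]^(1/0.43).
D = 5960 m.
(943/2800)^0.36 = 0.6758
585^0.79 = 153.5
3.71^-0.23 = 0.7397
Denominator = 1.34 × 0.6758 × 153.5 × 0.7397 = 102.8
D / 102.8 = 5960 / 102.8 = 57.98
v = 57.98^(1/0.43) = 57.98^2.3256 = 12609 m/s

v ≈ 12.6 km/s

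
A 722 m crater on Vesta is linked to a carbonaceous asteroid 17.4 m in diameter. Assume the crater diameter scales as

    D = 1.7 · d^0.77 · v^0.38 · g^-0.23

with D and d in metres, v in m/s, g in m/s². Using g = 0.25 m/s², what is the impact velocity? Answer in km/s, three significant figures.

v ≈ 10.9 km/s

Rearranging for v: v = [D / (1.7 · 17.4^0.77 · 0.25^-0.23)]^(1/0.38).
17.4^0.77 = 9.020
0.25^-0.23 = 1.376
Denominator = 1.7 × 9.020 × 1.376 = 21.10
D / 21.10 = 722 / 21.10 = 34.22
v = 34.22^(1/0.38) = 34.22^2.6316 = 10905 m/s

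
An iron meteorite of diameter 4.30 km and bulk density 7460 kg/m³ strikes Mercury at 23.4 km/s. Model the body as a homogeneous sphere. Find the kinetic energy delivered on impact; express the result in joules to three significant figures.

d = 4300 m; v = 23400 m/s.
Mass m = (π/6) ρ d³ = (π/6) × 7460 × (4300)³ = 3.106 × 10^14 kg
E = ½ m v² = 0.5 × 3.106 × 10^14 × (23400)² = 8.504 × 10^22 J

E ≈ 8.50 × 10^22 J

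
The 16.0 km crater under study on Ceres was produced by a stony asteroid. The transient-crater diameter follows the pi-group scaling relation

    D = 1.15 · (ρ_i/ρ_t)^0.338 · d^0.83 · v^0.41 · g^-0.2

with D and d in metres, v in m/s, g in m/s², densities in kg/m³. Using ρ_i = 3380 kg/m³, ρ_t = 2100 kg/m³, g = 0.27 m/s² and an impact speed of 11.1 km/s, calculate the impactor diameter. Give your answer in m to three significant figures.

Rearranging for d: d = [D / (1.15 · (3380/2100)^0.338 · 11100^0.41 · 0.27^-0.2)]^(1/0.83).
D = 16000 m.
(3380/2100)^0.338 = 1.175
11100^0.41 = 45.56
0.27^-0.2 = 1.299
Denominator = 1.15 × 1.175 × 45.56 × 1.299 = 79.97
D / 79.97 = 16000 / 79.97 = 200.1
d = 200.1^(1/0.83) = 200.1^1.2048 = 592.3 m

d ≈ 592 m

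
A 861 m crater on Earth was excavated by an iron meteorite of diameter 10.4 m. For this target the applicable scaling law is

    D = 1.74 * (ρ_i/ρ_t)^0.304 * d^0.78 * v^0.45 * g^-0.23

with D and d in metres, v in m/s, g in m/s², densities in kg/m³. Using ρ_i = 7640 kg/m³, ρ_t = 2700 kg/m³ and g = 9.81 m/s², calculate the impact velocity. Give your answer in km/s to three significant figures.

v ≈ 26.7 km/s

Rearranging for v: v = [D / (1.74 · (7640/2700)^0.304 · 10.4^0.78 · 9.81^-0.23)]^(1/0.45).
(7640/2700)^0.304 = 1.372
10.4^0.78 = 6.213
9.81^-0.23 = 0.5914
Denominator = 1.74 × 1.372 × 6.213 × 0.5914 = 8.772
D / 8.772 = 861 / 8.772 = 98.15
v = 98.15^(1/0.45) = 98.15^2.2222 = 26692 m/s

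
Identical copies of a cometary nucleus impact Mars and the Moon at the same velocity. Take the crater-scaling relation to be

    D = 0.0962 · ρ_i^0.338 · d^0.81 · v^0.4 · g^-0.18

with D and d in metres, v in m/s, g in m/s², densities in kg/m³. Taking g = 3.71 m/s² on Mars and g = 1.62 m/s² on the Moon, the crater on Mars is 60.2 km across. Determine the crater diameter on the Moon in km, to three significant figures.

All impactor-dependent factors cancel in the ratio, leaving D_Moon/D_Mars = (g_Moon/g_Mars)^-0.18.
(1.62/3.71)^-0.18 = 0.4367^-0.18 = 1.161
D_Moon = 1.161 × 60.2 km = 69.9 km

D ≈ 69.9 km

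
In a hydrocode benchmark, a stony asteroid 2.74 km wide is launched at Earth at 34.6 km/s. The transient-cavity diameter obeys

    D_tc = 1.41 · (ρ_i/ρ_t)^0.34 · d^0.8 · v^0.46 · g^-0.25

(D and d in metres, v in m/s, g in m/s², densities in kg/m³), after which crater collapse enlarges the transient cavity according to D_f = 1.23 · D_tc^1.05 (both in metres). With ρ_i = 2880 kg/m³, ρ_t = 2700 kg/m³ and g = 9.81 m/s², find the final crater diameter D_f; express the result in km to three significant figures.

D_f ≈ 119 km

In SI: d = 2740 m, v = 34600 m/s.
(ρ_i/ρ_t)^0.34 = (2880/2700)^0.34 = 1.022
d^0.8 = 2740^0.8 = 562.6
v^0.46 = 34600^0.46 = 122.5
g^-0.25 = 9.81^-0.25 = 0.5650
D_tc = 1.41 × 1.022 × 562.6 × 122.5 × 0.5650 = 56110 m
D_f = 1.23 × (56110)^1.05 = 1.192 × 10^5 m
     = 119.2 km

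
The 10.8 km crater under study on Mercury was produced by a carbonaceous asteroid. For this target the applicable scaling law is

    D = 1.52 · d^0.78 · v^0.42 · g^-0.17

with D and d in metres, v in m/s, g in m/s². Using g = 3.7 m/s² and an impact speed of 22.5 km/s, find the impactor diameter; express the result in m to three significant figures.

Rearranging for d: d = [D / (1.52 · 22500^0.42 · 3.7^-0.17)]^(1/0.78).
D = 10800 m.
22500^0.42 = 67.28
3.7^-0.17 = 0.8006
Denominator = 1.52 × 67.28 × 0.8006 = 81.87
D / 81.87 = 10800 / 81.87 = 131.9
d = 131.9^(1/0.78) = 131.9^1.2821 = 522.8 m

d ≈ 523 m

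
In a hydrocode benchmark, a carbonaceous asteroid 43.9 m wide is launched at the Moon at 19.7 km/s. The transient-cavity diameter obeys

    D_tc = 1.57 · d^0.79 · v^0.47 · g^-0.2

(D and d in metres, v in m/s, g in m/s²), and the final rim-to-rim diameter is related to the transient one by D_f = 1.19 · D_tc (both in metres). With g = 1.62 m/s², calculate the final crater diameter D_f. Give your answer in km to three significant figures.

v = 19700 m/s.
d^0.79 = 43.9^0.79 = 19.84
v^0.47 = 19700^0.47 = 104.3
g^-0.2 = 1.62^-0.2 = 0.9080
D_tc = 1.57 × 19.84 × 104.3 × 0.9080 = 2950 m
D_f = 1.19 × 2950 = 3510 m
     = 3.510 km

D_f ≈ 3.51 km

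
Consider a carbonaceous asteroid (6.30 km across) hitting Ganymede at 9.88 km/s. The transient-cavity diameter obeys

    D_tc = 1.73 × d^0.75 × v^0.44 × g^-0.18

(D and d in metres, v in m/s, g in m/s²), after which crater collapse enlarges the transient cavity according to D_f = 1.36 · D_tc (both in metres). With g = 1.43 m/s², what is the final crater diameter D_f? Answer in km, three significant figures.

D_f ≈ 89.3 km

In SI: d = 6300 m, v = 9880 m/s.
d^0.75 = 6300^0.75 = 707.1
v^0.44 = 9880^0.44 = 57.24
g^-0.18 = 1.43^-0.18 = 0.9376
D_tc = 1.73 × 707.1 × 57.24 × 0.9376 = 65650 m
D_f = 1.36 × 65650 = 89284 m
     = 89.28 km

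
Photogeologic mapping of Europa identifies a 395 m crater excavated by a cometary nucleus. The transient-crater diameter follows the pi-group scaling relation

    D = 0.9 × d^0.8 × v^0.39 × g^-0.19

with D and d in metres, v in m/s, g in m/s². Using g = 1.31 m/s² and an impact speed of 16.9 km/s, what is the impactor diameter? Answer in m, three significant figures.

d ≈ 18.6 m

Rearranging for d: d = [D / (0.9 · 16900^0.39 · 1.31^-0.19)]^(1/0.8).
16900^0.39 = 44.55
1.31^-0.19 = 0.9500
Denominator = 0.9 × 44.55 × 0.9500 = 38.09
D / 38.09 = 395 / 38.09 = 10.37
d = 10.37^(1/0.8) = 10.37^1.25 = 18.61 m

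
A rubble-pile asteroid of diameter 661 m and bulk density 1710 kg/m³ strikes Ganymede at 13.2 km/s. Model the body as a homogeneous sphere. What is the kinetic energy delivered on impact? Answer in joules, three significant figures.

v = 13200 m/s.
Mass m = (π/6) ρ d³ = (π/6) × 1710 × (661)³ = 2.586 × 10^11 kg
E = ½ m v² = 0.5 × 2.586 × 10^11 × (13200)² = 2.253 × 10^19 J

E ≈ 2.25 × 10^19 J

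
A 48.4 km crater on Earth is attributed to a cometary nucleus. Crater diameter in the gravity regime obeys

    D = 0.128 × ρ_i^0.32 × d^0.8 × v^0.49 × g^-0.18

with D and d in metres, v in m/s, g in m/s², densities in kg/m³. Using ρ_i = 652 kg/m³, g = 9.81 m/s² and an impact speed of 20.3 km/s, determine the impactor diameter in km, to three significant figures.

Rearranging for d: d = [D / (0.128 · 652^0.32 · 20300^0.49 · 9.81^-0.18)]^(1/0.8).
D = 48400 m.
652^0.32 = 7.954
20300^0.49 = 129.0
9.81^-0.18 = 0.6630
Denominator = 0.128 × 7.954 × 129.0 × 0.6630 = 87.08
D / 87.08 = 48400 / 87.08 = 555.8
d = 555.8^(1/0.8) = 555.8^1.25 = 2699 m

d ≈ 2.70 km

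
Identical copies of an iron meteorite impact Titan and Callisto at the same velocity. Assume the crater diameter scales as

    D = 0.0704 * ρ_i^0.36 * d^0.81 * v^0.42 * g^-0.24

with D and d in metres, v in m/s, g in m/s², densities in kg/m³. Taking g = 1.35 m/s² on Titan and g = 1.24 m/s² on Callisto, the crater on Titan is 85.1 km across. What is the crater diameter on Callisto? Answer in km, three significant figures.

All impactor-dependent factors cancel in the ratio, leaving D_Callisto/D_Titan = (g_Callisto/g_Titan)^-0.24.
(1.24/1.35)^-0.24 = 0.9185^-0.24 = 1.021
D_Callisto = 1.021 × 85.1 km = 86.9 km

D ≈ 86.9 km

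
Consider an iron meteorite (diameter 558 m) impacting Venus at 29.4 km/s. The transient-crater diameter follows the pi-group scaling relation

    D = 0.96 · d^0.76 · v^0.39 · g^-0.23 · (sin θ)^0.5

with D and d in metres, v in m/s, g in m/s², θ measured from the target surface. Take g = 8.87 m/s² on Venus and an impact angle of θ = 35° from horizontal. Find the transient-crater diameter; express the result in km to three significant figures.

In SI units: v = 29400 m/s.
d^0.76 = 558^0.76 = 122.3
v^0.39 = 29400^0.39 = 55.29
g^-0.23 = 8.87^-0.23 = 0.6053
(sin 35°)^0.5 = 0.5736^0.5 = 0.7574
D = 0.96 × 122.3 × 55.29 × 0.6053 × 0.7574 = 2976 m
   = 2.976 km

D ≈ 2.98 km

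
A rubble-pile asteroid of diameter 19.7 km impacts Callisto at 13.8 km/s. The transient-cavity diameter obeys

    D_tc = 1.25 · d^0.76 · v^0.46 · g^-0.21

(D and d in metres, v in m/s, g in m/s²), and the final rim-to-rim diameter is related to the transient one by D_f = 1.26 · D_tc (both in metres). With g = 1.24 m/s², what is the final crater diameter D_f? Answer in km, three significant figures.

In SI: d = 19700 m, v = 13800 m/s.
d^0.76 = 19700^0.76 = 1836
v^0.46 = 13800^0.46 = 80.23
g^-0.21 = 1.24^-0.21 = 0.9558
D_tc = 1.25 × 1836 × 80.23 × 0.9558 = 1.760 × 10^5 m
D_f = 1.26 × 1.760 × 10^5 = 2.218 × 10^5 m
     = 221.8 km

D_f ≈ 222 km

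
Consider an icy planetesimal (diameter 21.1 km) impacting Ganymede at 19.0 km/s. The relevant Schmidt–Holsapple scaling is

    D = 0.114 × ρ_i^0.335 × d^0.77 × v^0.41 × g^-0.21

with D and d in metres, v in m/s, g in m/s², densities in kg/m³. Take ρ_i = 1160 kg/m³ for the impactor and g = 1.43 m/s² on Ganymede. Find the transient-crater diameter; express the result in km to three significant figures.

D ≈ 136 km

In SI units: d = 21100 m, v = 19000 m/s.
ρ_i^0.335 = 1160^0.335 = 10.63
d^0.77 = 21100^0.77 = 2136
v^0.41 = 19000^0.41 = 56.79
g^-0.21 = 1.43^-0.21 = 0.9276
D = 0.114 × 10.63 × 2136 × 56.79 × 0.9276 = 1.364 × 10^5 m
   = 136.4 km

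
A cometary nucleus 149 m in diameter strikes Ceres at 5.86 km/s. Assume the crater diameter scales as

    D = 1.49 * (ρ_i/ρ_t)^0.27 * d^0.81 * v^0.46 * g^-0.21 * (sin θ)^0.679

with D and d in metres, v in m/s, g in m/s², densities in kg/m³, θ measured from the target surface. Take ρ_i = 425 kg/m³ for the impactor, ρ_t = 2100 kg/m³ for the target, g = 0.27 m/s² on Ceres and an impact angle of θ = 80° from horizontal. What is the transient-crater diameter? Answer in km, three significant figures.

In SI units: v = 5860 m/s.
(ρ_i/ρ_t)^0.27 = (425/2100)^0.27 = 0.6496
d^0.81 = 149^0.81 = 57.58
v^0.46 = 5860^0.46 = 54.10
g^-0.21 = 0.27^-0.21 = 1.316
(sin 80°)^0.679 = 0.9848^0.679 = 0.9897
D = 1.49 × 0.6496 × 57.58 × 54.10 × 1.316 × 0.9897 = 3927 m
   = 3.927 km

D ≈ 3.93 km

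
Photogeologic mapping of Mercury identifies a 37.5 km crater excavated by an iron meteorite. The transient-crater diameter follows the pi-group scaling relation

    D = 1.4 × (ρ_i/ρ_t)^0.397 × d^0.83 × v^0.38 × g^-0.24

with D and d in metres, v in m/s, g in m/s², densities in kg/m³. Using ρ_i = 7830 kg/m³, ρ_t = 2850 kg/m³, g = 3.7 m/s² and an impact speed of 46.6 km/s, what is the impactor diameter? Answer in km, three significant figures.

d ≈ 1.42 km

Rearranging for d: d = [D / (1.4 · (7830/2850)^0.397 · 46600^0.38 · 3.7^-0.24)]^(1/0.83).
D = 37500 m.
(7830/2850)^0.397 = 1.494
46600^0.38 = 59.43
3.7^-0.24 = 0.7305
Denominator = 1.4 × 1.494 × 59.43 × 0.7305 = 90.80
D / 90.80 = 37500 / 90.80 = 413.0
d = 413.0^(1/0.83) = 413.0^1.2048 = 1418 m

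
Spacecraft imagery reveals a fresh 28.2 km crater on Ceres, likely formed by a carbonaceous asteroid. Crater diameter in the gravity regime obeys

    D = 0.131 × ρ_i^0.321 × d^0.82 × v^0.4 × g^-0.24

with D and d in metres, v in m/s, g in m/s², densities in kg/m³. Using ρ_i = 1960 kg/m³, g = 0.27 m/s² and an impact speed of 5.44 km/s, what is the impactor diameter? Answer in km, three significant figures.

Rearranging for d: d = [D / (0.131 · 1960^0.321 · 5440^0.4 · 0.27^-0.24)]^(1/0.82).
D = 28200 m.
1960^0.321 = 11.40
5440^0.4 = 31.21
0.27^-0.24 = 1.369
Denominator = 0.131 × 11.40 × 31.21 × 1.369 = 63.81
D / 63.81 = 28200 / 63.81 = 441.9
d = 441.9^(1/0.82) = 441.9^1.2195 = 1683 m

d ≈ 1.68 km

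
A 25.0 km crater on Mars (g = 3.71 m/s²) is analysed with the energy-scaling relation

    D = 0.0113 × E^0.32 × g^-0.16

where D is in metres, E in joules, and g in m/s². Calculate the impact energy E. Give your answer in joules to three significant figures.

E ≈ 1.30 × 10^20 J

Rearranging: E = [D / (0.0113 · g^-0.16)]^(1/0.32).
D = 25000 m.
g^-0.16 = 3.71^-0.16 = 0.8108
D / (0.0113 × 0.8108) = 25000 / (9.162 × 10^-3) = 2.729 × 10^6
E = (2.729 × 10^6)^3.125 = 1.296 × 10^20 J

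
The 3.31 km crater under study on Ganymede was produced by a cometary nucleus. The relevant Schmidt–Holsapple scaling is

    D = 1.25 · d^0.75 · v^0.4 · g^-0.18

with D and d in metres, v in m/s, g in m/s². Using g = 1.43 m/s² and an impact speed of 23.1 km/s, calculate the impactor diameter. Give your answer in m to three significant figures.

Rearranging for d: d = [D / (1.25 · 23100^0.4 · 1.43^-0.18)]^(1/0.75).
D = 3310 m.
23100^0.4 = 55.65
1.43^-0.18 = 0.9376
Denominator = 1.25 × 55.65 × 0.9376 = 65.22
D / 65.22 = 3310 / 65.22 = 50.75
d = 50.75^(1/0.75) = 50.75^1.3333 = 187.9 m

d ≈ 188 m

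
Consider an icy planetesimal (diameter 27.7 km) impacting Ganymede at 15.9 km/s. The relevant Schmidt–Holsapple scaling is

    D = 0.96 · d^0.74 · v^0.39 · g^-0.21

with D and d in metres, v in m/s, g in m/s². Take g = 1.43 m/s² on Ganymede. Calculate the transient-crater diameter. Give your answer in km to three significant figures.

D ≈ 75.1 km

In SI units: d = 27700 m, v = 15900 m/s.
d^0.74 = 27700^0.74 = 1938
v^0.39 = 15900^0.39 = 43.51
g^-0.21 = 1.43^-0.21 = 0.9276
D = 0.96 × 1938 × 43.51 × 0.9276 = 75089 m
   = 75.09 km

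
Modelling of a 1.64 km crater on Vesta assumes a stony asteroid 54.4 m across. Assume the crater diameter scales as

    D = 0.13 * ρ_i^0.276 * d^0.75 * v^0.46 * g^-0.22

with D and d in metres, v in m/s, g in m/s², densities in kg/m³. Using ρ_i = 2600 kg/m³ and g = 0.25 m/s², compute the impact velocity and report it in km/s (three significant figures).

Rearranging for v: v = [D / (0.13 · 2600^0.276 · 54.4^0.75 · 0.25^-0.22)]^(1/0.46).
D = 1640 m.
2600^0.276 = 8.761
54.4^0.75 = 20.03
0.25^-0.22 = 1.357
Denominator = 0.13 × 8.761 × 20.03 × 1.357 = 30.96
D / 30.96 = 1640 / 30.96 = 52.97
v = 52.97^(1/0.46) = 52.97^2.1739 = 5596 m/s

v ≈ 5.60 km/s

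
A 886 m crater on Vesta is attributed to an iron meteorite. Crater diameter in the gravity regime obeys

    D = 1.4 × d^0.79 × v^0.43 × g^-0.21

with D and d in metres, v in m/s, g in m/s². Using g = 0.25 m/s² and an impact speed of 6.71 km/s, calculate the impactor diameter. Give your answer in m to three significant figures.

Rearranging for d: d = [D / (1.4 · 6710^0.43 · 0.25^-0.21)]^(1/0.79).
6710^0.43 = 44.21
0.25^-0.21 = 1.338
Denominator = 1.4 × 44.21 × 1.338 = 82.81
D / 82.81 = 886 / 82.81 = 10.70
d = 10.70^(1/0.79) = 10.70^1.2658 = 20.09 m

d ≈ 20.1 m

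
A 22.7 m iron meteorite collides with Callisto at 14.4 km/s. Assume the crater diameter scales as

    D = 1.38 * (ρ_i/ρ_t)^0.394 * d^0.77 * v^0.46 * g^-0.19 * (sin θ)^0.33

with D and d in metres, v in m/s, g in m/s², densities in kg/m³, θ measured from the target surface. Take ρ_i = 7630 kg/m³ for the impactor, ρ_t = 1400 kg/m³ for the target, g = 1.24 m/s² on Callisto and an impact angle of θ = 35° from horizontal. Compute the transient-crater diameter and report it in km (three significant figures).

In SI units: v = 14400 m/s.
(ρ_i/ρ_t)^0.394 = (7630/1400)^0.394 = 1.950
d^0.77 = 22.7^0.77 = 11.07
v^0.46 = 14400^0.46 = 81.82
g^-0.19 = 1.24^-0.19 = 0.9600
(sin 35°)^0.33 = 0.5736^0.33 = 0.8324
D = 1.38 × 1.950 × 11.07 × 81.82 × 0.9600 × 0.8324 = 1948 m
   = 1.948 km

D ≈ 1.95 km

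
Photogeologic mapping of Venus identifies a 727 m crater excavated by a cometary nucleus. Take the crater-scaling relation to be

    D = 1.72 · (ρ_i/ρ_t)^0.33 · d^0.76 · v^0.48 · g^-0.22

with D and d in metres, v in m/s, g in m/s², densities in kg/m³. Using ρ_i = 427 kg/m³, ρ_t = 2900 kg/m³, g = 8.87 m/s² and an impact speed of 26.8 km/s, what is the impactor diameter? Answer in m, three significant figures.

d ≈ 19.7 m

Rearranging for d: d = [D / (1.72 · (427/2900)^0.33 · 26800^0.48 · 8.87^-0.22)]^(1/0.76).
(427/2900)^0.33 = 0.5314
26800^0.48 = 133.5
8.87^-0.22 = 0.6187
Denominator = 1.72 × 0.5314 × 133.5 × 0.6187 = 75.49
D / 75.49 = 727 / 75.49 = 9.630
d = 9.630^(1/0.76) = 9.630^1.3158 = 19.69 m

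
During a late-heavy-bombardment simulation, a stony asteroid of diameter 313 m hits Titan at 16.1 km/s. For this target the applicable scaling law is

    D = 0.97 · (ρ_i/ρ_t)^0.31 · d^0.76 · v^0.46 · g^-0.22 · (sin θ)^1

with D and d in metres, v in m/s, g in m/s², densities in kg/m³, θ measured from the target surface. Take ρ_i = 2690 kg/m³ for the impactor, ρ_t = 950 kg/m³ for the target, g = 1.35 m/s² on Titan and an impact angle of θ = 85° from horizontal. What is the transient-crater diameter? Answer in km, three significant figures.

D ≈ 8.48 km

In SI units: v = 16100 m/s.
(ρ_i/ρ_t)^0.31 = (2690/950)^0.31 = 1.381
d^0.76 = 313^0.76 = 78.82
v^0.46 = 16100^0.46 = 86.13
g^-0.22 = 1.35^-0.22 = 0.9361
(sin 85°)^1 = 0.9962^1 = 0.9962
D = 0.97 × 1.381 × 78.82 × 86.13 × 0.9361 × 0.9962 = 8481 m
   = 8.481 km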